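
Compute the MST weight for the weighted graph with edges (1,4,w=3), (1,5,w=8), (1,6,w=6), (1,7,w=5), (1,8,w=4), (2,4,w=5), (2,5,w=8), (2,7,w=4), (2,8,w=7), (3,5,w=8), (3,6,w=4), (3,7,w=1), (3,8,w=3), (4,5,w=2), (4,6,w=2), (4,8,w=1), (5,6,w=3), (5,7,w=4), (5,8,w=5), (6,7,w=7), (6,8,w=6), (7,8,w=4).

Apply Kruskal's algorithm (sort edges by weight, add if no cycle):

Sorted edges by weight:
  (3,7) w=1
  (4,8) w=1
  (4,5) w=2
  (4,6) w=2
  (1,4) w=3
  (3,8) w=3
  (5,6) w=3
  (1,8) w=4
  (2,7) w=4
  (3,6) w=4
  (5,7) w=4
  (7,8) w=4
  (1,7) w=5
  (2,4) w=5
  (5,8) w=5
  (1,6) w=6
  (6,8) w=6
  (2,8) w=7
  (6,7) w=7
  (1,5) w=8
  (2,5) w=8
  (3,5) w=8

Add edge (3,7) w=1 -- no cycle. Running total: 1
Add edge (4,8) w=1 -- no cycle. Running total: 2
Add edge (4,5) w=2 -- no cycle. Running total: 4
Add edge (4,6) w=2 -- no cycle. Running total: 6
Add edge (1,4) w=3 -- no cycle. Running total: 9
Add edge (3,8) w=3 -- no cycle. Running total: 12
Skip edge (5,6) w=3 -- would create cycle
Skip edge (1,8) w=4 -- would create cycle
Add edge (2,7) w=4 -- no cycle. Running total: 16

MST edges: (3,7,w=1), (4,8,w=1), (4,5,w=2), (4,6,w=2), (1,4,w=3), (3,8,w=3), (2,7,w=4)
Total MST weight: 1 + 1 + 2 + 2 + 3 + 3 + 4 = 16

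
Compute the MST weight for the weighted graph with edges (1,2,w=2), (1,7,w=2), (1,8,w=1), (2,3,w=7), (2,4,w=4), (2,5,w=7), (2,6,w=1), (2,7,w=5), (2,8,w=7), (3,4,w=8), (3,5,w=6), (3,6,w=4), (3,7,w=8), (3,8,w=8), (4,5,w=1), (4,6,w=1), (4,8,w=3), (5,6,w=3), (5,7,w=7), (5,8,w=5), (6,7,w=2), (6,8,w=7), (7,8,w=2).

Apply Kruskal's algorithm (sort edges by weight, add if no cycle):

Sorted edges by weight:
  (1,8) w=1
  (2,6) w=1
  (4,5) w=1
  (4,6) w=1
  (1,2) w=2
  (1,7) w=2
  (6,7) w=2
  (7,8) w=2
  (4,8) w=3
  (5,6) w=3
  (2,4) w=4
  (3,6) w=4
  (2,7) w=5
  (5,8) w=5
  (3,5) w=6
  (2,5) w=7
  (2,3) w=7
  (2,8) w=7
  (5,7) w=7
  (6,8) w=7
  (3,7) w=8
  (3,4) w=8
  (3,8) w=8

Add edge (1,8) w=1 -- no cycle. Running total: 1
Add edge (2,6) w=1 -- no cycle. Running total: 2
Add edge (4,5) w=1 -- no cycle. Running total: 3
Add edge (4,6) w=1 -- no cycle. Running total: 4
Add edge (1,2) w=2 -- no cycle. Running total: 6
Add edge (1,7) w=2 -- no cycle. Running total: 8
Skip edge (6,7) w=2 -- would create cycle
Skip edge (7,8) w=2 -- would create cycle
Skip edge (4,8) w=3 -- would create cycle
Skip edge (5,6) w=3 -- would create cycle
Skip edge (2,4) w=4 -- would create cycle
Add edge (3,6) w=4 -- no cycle. Running total: 12

MST edges: (1,8,w=1), (2,6,w=1), (4,5,w=1), (4,6,w=1), (1,2,w=2), (1,7,w=2), (3,6,w=4)
Total MST weight: 1 + 1 + 1 + 1 + 2 + 2 + 4 = 12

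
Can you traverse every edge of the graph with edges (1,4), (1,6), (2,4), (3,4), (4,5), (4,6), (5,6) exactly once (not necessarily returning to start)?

Step 1: Find the degree of each vertex:
  deg(1) = 2
  deg(2) = 1
  deg(3) = 1
  deg(4) = 5
  deg(5) = 2
  deg(6) = 3

Step 2: Count vertices with odd degree:
  Odd-degree vertices: 2, 3, 4, 6 (4 total)

Step 3: Apply Euler's theorem:
  - Eulerian circuit exists iff graph is connected and all vertices have even degree
  - Eulerian path exists iff graph is connected and has 0 or 2 odd-degree vertices

Graph has 4 odd-degree vertices (need 0 or 2).
Neither Eulerian path nor Eulerian circuit exists.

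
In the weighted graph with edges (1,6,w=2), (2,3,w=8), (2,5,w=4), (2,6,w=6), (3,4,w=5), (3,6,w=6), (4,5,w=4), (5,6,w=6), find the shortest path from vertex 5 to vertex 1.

Step 1: Build adjacency list with weights:
  1: 6(w=2)
  2: 3(w=8), 5(w=4), 6(w=6)
  3: 2(w=8), 4(w=5), 6(w=6)
  4: 3(w=5), 5(w=4)
  5: 2(w=4), 4(w=4), 6(w=6)
  6: 1(w=2), 2(w=6), 3(w=6), 5(w=6)

Step 2: Apply Dijkstra's algorithm from vertex 5:
  Visit vertex 5 (distance=0)
    Update dist[2] = 4
    Update dist[4] = 4
    Update dist[6] = 6
  Visit vertex 2 (distance=4)
    Update dist[3] = 12
  Visit vertex 4 (distance=4)
    Update dist[3] = 9
  Visit vertex 6 (distance=6)
    Update dist[1] = 8
  Visit vertex 1 (distance=8)

Step 3: Shortest path: 5 -> 6 -> 1
Total weight: 6 + 2 = 8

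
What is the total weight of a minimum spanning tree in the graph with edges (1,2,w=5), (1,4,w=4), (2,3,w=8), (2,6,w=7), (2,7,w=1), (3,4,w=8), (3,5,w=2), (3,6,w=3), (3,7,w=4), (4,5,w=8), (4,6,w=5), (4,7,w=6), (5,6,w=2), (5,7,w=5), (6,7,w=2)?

Apply Kruskal's algorithm (sort edges by weight, add if no cycle):

Sorted edges by weight:
  (2,7) w=1
  (3,5) w=2
  (5,6) w=2
  (6,7) w=2
  (3,6) w=3
  (1,4) w=4
  (3,7) w=4
  (1,2) w=5
  (4,6) w=5
  (5,7) w=5
  (4,7) w=6
  (2,6) w=7
  (2,3) w=8
  (3,4) w=8
  (4,5) w=8

Add edge (2,7) w=1 -- no cycle. Running total: 1
Add edge (3,5) w=2 -- no cycle. Running total: 3
Add edge (5,6) w=2 -- no cycle. Running total: 5
Add edge (6,7) w=2 -- no cycle. Running total: 7
Skip edge (3,6) w=3 -- would create cycle
Add edge (1,4) w=4 -- no cycle. Running total: 11
Skip edge (3,7) w=4 -- would create cycle
Add edge (1,2) w=5 -- no cycle. Running total: 16

MST edges: (2,7,w=1), (3,5,w=2), (5,6,w=2), (6,7,w=2), (1,4,w=4), (1,2,w=5)
Total MST weight: 1 + 2 + 2 + 2 + 4 + 5 = 16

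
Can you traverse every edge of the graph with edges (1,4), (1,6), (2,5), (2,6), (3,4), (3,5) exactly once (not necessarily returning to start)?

Step 1: Find the degree of each vertex:
  deg(1) = 2
  deg(2) = 2
  deg(3) = 2
  deg(4) = 2
  deg(5) = 2
  deg(6) = 2

Step 2: Count vertices with odd degree:
  All vertices have even degree (0 odd-degree vertices)

Step 3: Apply Euler's theorem:
  - Eulerian circuit exists iff graph is connected and all vertices have even degree
  - Eulerian path exists iff graph is connected and has 0 or 2 odd-degree vertices

Graph is connected with 0 odd-degree vertices.
Both Eulerian circuit and Eulerian path exist.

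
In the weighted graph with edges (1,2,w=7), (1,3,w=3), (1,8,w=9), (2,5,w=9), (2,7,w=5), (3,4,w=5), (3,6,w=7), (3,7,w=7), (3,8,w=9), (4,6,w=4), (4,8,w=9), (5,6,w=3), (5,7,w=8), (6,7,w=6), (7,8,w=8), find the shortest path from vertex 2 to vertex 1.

Step 1: Build adjacency list with weights:
  1: 2(w=7), 3(w=3), 8(w=9)
  2: 1(w=7), 5(w=9), 7(w=5)
  3: 1(w=3), 4(w=5), 6(w=7), 7(w=7), 8(w=9)
  4: 3(w=5), 6(w=4), 8(w=9)
  5: 2(w=9), 6(w=3), 7(w=8)
  6: 3(w=7), 4(w=4), 5(w=3), 7(w=6)
  7: 2(w=5), 3(w=7), 5(w=8), 6(w=6), 8(w=8)
  8: 1(w=9), 3(w=9), 4(w=9), 7(w=8)

Step 2: Apply Dijkstra's algorithm from vertex 2:
  Visit vertex 2 (distance=0)
    Update dist[1] = 7
    Update dist[5] = 9
    Update dist[7] = 5
  Visit vertex 7 (distance=5)
    Update dist[3] = 12
    Update dist[6] = 11
    Update dist[8] = 13
  Visit vertex 1 (distance=7)
    Update dist[3] = 10

Step 3: Shortest path: 2 -> 1
Total weight: 7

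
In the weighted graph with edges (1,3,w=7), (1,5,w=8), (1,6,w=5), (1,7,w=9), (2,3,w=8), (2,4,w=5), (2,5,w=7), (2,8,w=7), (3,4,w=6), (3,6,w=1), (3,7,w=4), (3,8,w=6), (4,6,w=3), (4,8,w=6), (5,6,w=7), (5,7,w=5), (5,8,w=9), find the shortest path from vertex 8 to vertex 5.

Step 1: Build adjacency list with weights:
  1: 3(w=7), 5(w=8), 6(w=5), 7(w=9)
  2: 3(w=8), 4(w=5), 5(w=7), 8(w=7)
  3: 1(w=7), 2(w=8), 4(w=6), 6(w=1), 7(w=4), 8(w=6)
  4: 2(w=5), 3(w=6), 6(w=3), 8(w=6)
  5: 1(w=8), 2(w=7), 6(w=7), 7(w=5), 8(w=9)
  6: 1(w=5), 3(w=1), 4(w=3), 5(w=7)
  7: 1(w=9), 3(w=4), 5(w=5)
  8: 2(w=7), 3(w=6), 4(w=6), 5(w=9)

Step 2: Apply Dijkstra's algorithm from vertex 8:
  Visit vertex 8 (distance=0)
    Update dist[2] = 7
    Update dist[3] = 6
    Update dist[4] = 6
    Update dist[5] = 9
  Visit vertex 3 (distance=6)
    Update dist[1] = 13
    Update dist[6] = 7
    Update dist[7] = 10
  Visit vertex 4 (distance=6)
  Visit vertex 2 (distance=7)
  Visit vertex 6 (distance=7)
    Update dist[1] = 12
  Visit vertex 5 (distance=9)

Step 3: Shortest path: 8 -> 5
Total weight: 9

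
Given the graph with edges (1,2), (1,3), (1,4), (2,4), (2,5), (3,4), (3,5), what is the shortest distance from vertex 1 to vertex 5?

Step 1: Build adjacency list:
  1: 2, 3, 4
  2: 1, 4, 5
  3: 1, 4, 5
  4: 1, 2, 3
  5: 2, 3

Step 2: BFS from vertex 1 to find shortest path to 5:
  vertex 2 reached at distance 1
  vertex 3 reached at distance 1
  vertex 4 reached at distance 1
  vertex 5 reached at distance 2

Step 3: Shortest path: 1 -> 2 -> 5
Path length: 2 edges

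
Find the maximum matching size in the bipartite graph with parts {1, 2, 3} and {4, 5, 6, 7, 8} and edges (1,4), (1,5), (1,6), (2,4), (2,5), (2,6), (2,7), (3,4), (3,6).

Step 1: List the neighbors of each left vertex:
  1: 4, 5, 6
  2: 4, 5, 6, 7
  3: 4, 6

Step 2: Greedily match left vertices, then look for augmenting paths:
  Match 1 -- 4
  Match 2 -- 5
  Match 3 -- 6
  No augmenting path remains.

Step 3: Verify this is maximum:
  Matching size 3 = min(|L|, |R|) = min(3, 5), which is an upper bound, so this matching is maximum.

Maximum matching: {(1,4), (2,5), (3,6)}
Size: 3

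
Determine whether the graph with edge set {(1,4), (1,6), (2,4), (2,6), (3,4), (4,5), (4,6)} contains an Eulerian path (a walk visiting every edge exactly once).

Step 1: Find the degree of each vertex:
  deg(1) = 2
  deg(2) = 2
  deg(3) = 1
  deg(4) = 5
  deg(5) = 1
  deg(6) = 3

Step 2: Count vertices with odd degree:
  Odd-degree vertices: 3, 4, 5, 6 (4 total)

Step 3: Apply Euler's theorem:
  - Eulerian circuit exists iff graph is connected and all vertices have even degree
  - Eulerian path exists iff graph is connected and has 0 or 2 odd-degree vertices

Graph has 4 odd-degree vertices (need 0 or 2).
Neither Eulerian path nor Eulerian circuit exists.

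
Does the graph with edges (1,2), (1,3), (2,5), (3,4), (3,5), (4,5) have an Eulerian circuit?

Step 1: Find the degree of each vertex:
  deg(1) = 2
  deg(2) = 2
  deg(3) = 3
  deg(4) = 2
  deg(5) = 3

Step 2: Count vertices with odd degree:
  Odd-degree vertices: 3, 5 (2 total)

Step 3: Apply Euler's theorem:
  - Eulerian circuit exists iff graph is connected and all vertices have even degree
  - Eulerian path exists iff graph is connected and has 0 or 2 odd-degree vertices

Graph is connected with exactly 2 odd-degree vertices (3, 5).
Eulerian path exists (starting and ending at the odd-degree vertices), but no Eulerian circuit.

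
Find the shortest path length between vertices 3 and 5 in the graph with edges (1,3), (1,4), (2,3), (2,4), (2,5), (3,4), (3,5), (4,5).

Step 1: Build adjacency list:
  1: 3, 4
  2: 3, 4, 5
  3: 1, 2, 4, 5
  4: 1, 2, 3, 5
  5: 2, 3, 4

Step 2: BFS from vertex 3 to find shortest path to 5:
  vertex 1 reached at distance 1
  vertex 2 reached at distance 1
  vertex 4 reached at distance 1
  vertex 5 reached at distance 1

Step 3: Shortest path: 3 -> 5
Path length: 1 edge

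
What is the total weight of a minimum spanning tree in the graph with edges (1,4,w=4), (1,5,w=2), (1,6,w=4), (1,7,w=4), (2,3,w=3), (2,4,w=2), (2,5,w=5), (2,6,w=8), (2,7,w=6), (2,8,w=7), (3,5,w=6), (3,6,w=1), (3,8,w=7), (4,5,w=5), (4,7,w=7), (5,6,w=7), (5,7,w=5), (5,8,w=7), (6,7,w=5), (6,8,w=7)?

Apply Kruskal's algorithm (sort edges by weight, add if no cycle):

Sorted edges by weight:
  (3,6) w=1
  (1,5) w=2
  (2,4) w=2
  (2,3) w=3
  (1,4) w=4
  (1,7) w=4
  (1,6) w=4
  (2,5) w=5
  (4,5) w=5
  (5,7) w=5
  (6,7) w=5
  (2,7) w=6
  (3,5) w=6
  (2,8) w=7
  (3,8) w=7
  (4,7) w=7
  (5,6) w=7
  (5,8) w=7
  (6,8) w=7
  (2,6) w=8

Add edge (3,6) w=1 -- no cycle. Running total: 1
Add edge (1,5) w=2 -- no cycle. Running total: 3
Add edge (2,4) w=2 -- no cycle. Running total: 5
Add edge (2,3) w=3 -- no cycle. Running total: 8
Add edge (1,4) w=4 -- no cycle. Running total: 12
Add edge (1,7) w=4 -- no cycle. Running total: 16
Skip edge (1,6) w=4 -- would create cycle
Skip edge (2,5) w=5 -- would create cycle
Skip edge (4,5) w=5 -- would create cycle
Skip edge (5,7) w=5 -- would create cycle
Skip edge (6,7) w=5 -- would create cycle
Skip edge (2,7) w=6 -- would create cycle
Skip edge (3,5) w=6 -- would create cycle
Add edge (2,8) w=7 -- no cycle. Running total: 23

MST edges: (3,6,w=1), (1,5,w=2), (2,4,w=2), (2,3,w=3), (1,4,w=4), (1,7,w=4), (2,8,w=7)
Total MST weight: 1 + 2 + 2 + 3 + 4 + 4 + 7 = 23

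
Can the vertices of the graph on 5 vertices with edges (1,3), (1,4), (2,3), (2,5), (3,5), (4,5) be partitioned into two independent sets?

Step 1: Attempt 2-coloring using BFS:
  Start at vertex 1, assign color 0
  Color vertex 3 with color 1 (neighbor of 1)
  Color vertex 4 with color 1 (neighbor of 1)
  Color vertex 2 with color 0 (neighbor of 3)
  Color vertex 5 with color 0 (neighbor of 3)

Step 2: Conflict found! Vertices 2 and 5 are adjacent but have the same color.
This means the graph contains an odd cycle.

The graph is NOT bipartite.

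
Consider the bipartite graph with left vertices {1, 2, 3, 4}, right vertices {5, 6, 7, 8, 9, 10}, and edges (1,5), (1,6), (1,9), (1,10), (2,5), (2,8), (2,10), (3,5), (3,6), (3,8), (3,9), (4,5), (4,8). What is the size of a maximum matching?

Step 1: List the neighbors of each left vertex:
  1: 5, 6, 9, 10
  2: 5, 8, 10
  3: 5, 6, 8, 9
  4: 5, 8

Step 2: Greedily match left vertices, then look for augmenting paths:
  Match 1 -- 9
  Match 2 -- 8
  Match 3 -- 6
  Match 4 -- 5
  No augmenting path remains.

Step 3: Verify this is maximum:
  Matching size 4 = min(|L|, |R|) = min(4, 6), which is an upper bound, so this matching is maximum.

Maximum matching: {(1,9), (2,8), (3,6), (4,5)}
Size: 4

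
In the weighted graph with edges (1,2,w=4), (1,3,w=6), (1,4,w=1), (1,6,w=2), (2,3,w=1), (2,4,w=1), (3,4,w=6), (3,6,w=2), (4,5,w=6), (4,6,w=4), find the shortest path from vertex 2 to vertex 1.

Step 1: Build adjacency list with weights:
  1: 2(w=4), 3(w=6), 4(w=1), 6(w=2)
  2: 1(w=4), 3(w=1), 4(w=1)
  3: 1(w=6), 2(w=1), 4(w=6), 6(w=2)
  4: 1(w=1), 2(w=1), 3(w=6), 5(w=6), 6(w=4)
  5: 4(w=6)
  6: 1(w=2), 3(w=2), 4(w=4)

Step 2: Apply Dijkstra's algorithm from vertex 2:
  Visit vertex 2 (distance=0)
    Update dist[1] = 4
    Update dist[3] = 1
    Update dist[4] = 1
  Visit vertex 3 (distance=1)
    Update dist[6] = 3
  Visit vertex 4 (distance=1)
    Update dist[1] = 2
    Update dist[5] = 7
  Visit vertex 1 (distance=2)

Step 3: Shortest path: 2 -> 4 -> 1
Total weight: 1 + 1 = 2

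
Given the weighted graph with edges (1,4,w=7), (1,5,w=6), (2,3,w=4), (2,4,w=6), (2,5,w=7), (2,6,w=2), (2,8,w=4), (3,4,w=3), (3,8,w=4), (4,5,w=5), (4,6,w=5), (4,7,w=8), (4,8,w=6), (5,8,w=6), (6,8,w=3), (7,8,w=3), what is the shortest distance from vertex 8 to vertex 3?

Step 1: Build adjacency list with weights:
  1: 4(w=7), 5(w=6)
  2: 3(w=4), 4(w=6), 5(w=7), 6(w=2), 8(w=4)
  3: 2(w=4), 4(w=3), 8(w=4)
  4: 1(w=7), 2(w=6), 3(w=3), 5(w=5), 6(w=5), 7(w=8), 8(w=6)
  5: 1(w=6), 2(w=7), 4(w=5), 8(w=6)
  6: 2(w=2), 4(w=5), 8(w=3)
  7: 4(w=8), 8(w=3)
  8: 2(w=4), 3(w=4), 4(w=6), 5(w=6), 6(w=3), 7(w=3)

Step 2: Apply Dijkstra's algorithm from vertex 8:
  Visit vertex 8 (distance=0)
    Update dist[2] = 4
    Update dist[3] = 4
    Update dist[4] = 6
    Update dist[5] = 6
    Update dist[6] = 3
    Update dist[7] = 3
  Visit vertex 6 (distance=3)
  Visit vertex 7 (distance=3)
  Visit vertex 2 (distance=4)
  Visit vertex 3 (distance=4)

Step 3: Shortest path: 8 -> 3
Total weight: 4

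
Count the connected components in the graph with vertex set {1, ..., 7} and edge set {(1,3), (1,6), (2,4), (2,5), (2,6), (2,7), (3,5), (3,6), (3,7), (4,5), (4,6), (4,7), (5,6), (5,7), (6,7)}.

Step 1: Build adjacency list from edges:
  1: 3, 6
  2: 4, 5, 6, 7
  3: 1, 5, 6, 7
  4: 2, 5, 6, 7
  5: 2, 3, 4, 6, 7
  6: 1, 2, 3, 4, 5, 7
  7: 2, 3, 4, 5, 6

Step 2: Run BFS/DFS from vertex 1:
  Visited: {1, 3, 6, 5, 7, 2, 4}
  Reached 7 of 7 vertices

Step 3: All 7 vertices reached from vertex 1, so the graph is connected.
Number of connected components: 1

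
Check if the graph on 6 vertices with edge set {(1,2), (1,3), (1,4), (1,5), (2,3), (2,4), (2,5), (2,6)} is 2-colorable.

Step 1: Attempt 2-coloring using BFS:
  Start at vertex 1, assign color 0
  Color vertex 2 with color 1 (neighbor of 1)
  Color vertex 3 with color 1 (neighbor of 1)
  Color vertex 4 with color 1 (neighbor of 1)
  Color vertex 5 with color 1 (neighbor of 1)

Step 2: Conflict found! Vertices 2 and 3 are adjacent but have the same color.
This means the graph contains an odd cycle.

The graph is NOT bipartite.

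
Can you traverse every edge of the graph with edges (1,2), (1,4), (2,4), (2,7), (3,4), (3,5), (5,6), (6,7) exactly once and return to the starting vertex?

Step 1: Find the degree of each vertex:
  deg(1) = 2
  deg(2) = 3
  deg(3) = 2
  deg(4) = 3
  deg(5) = 2
  deg(6) = 2
  deg(7) = 2

Step 2: Count vertices with odd degree:
  Odd-degree vertices: 2, 4 (2 total)

Step 3: Apply Euler's theorem:
  - Eulerian circuit exists iff graph is connected and all vertices have even degree
  - Eulerian path exists iff graph is connected and has 0 or 2 odd-degree vertices

Graph is connected with exactly 2 odd-degree vertices (2, 4).
Eulerian path exists (starting and ending at the odd-degree vertices), but no Eulerian circuit.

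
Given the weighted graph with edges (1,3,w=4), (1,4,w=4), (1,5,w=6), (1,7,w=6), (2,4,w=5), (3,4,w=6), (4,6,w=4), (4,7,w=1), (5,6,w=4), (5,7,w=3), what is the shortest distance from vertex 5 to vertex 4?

Step 1: Build adjacency list with weights:
  1: 3(w=4), 4(w=4), 5(w=6), 7(w=6)
  2: 4(w=5)
  3: 1(w=4), 4(w=6)
  4: 1(w=4), 2(w=5), 3(w=6), 6(w=4), 7(w=1)
  5: 1(w=6), 6(w=4), 7(w=3)
  6: 4(w=4), 5(w=4)
  7: 1(w=6), 4(w=1), 5(w=3)

Step 2: Apply Dijkstra's algorithm from vertex 5:
  Visit vertex 5 (distance=0)
    Update dist[1] = 6
    Update dist[6] = 4
    Update dist[7] = 3
  Visit vertex 7 (distance=3)
    Update dist[4] = 4
  Visit vertex 4 (distance=4)
    Update dist[2] = 9
    Update dist[3] = 10

Step 3: Shortest path: 5 -> 7 -> 4
Total weight: 3 + 1 = 4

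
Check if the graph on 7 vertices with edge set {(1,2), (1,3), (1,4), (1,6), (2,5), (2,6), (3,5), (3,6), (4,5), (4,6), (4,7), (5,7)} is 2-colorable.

Step 1: Attempt 2-coloring using BFS:
  Start at vertex 1, assign color 0
  Color vertex 2 with color 1 (neighbor of 1)
  Color vertex 3 with color 1 (neighbor of 1)
  Color vertex 4 with color 1 (neighbor of 1)
  Color vertex 6 with color 1 (neighbor of 1)
  Color vertex 5 with color 0 (neighbor of 2)

Step 2: Conflict found! Vertices 2 and 6 are adjacent but have the same color.
This means the graph contains an odd cycle.

The graph is NOT bipartite.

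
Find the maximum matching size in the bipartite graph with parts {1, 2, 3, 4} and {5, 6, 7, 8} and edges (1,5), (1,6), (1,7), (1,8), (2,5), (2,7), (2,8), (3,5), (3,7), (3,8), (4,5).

Step 1: List the neighbors of each left vertex:
  1: 5, 6, 7, 8
  2: 5, 7, 8
  3: 5, 7, 8
  4: 5

Step 2: Greedily match left vertices, then look for augmenting paths:
  Match 1 -- 6
  Match 2 -- 7
  Match 3 -- 8
  Match 4 -- 5
  No augmenting path remains.

Step 3: Verify this is maximum:
  Matching size 4 = min(|L|, |R|) = min(4, 4), which is an upper bound, so this matching is maximum.

Maximum matching: {(1,6), (2,7), (3,8), (4,5)}
Size: 4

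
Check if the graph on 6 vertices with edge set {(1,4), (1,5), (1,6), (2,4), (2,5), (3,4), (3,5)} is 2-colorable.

Step 1: Attempt 2-coloring using BFS:
  Start at vertex 1, assign color 0
  Color vertex 4 with color 1 (neighbor of 1)
  Color vertex 5 with color 1 (neighbor of 1)
  Color vertex 6 with color 1 (neighbor of 1)
  Color vertex 2 with color 0 (neighbor of 4)
  Color vertex 3 with color 0 (neighbor of 4)

Step 2: 2-coloring succeeded. No conflicts found.
  Set A (color 0): {1, 2, 3}
  Set B (color 1): {4, 5, 6}

The graph is bipartite with partition {1, 2, 3}, {4, 5, 6}.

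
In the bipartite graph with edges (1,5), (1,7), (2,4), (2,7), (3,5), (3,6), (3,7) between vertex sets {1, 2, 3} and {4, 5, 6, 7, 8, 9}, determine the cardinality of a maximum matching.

Step 1: List the neighbors of each left vertex:
  1: 5, 7
  2: 4, 7
  3: 5, 6, 7

Step 2: Greedily match left vertices, then look for augmenting paths:
  Match 1 -- 5
  Match 2 -- 4
  Match 3 -- 6
  No augmenting path remains.

Step 3: Verify this is maximum:
  Matching size 3 = min(|L|, |R|) = min(3, 6), which is an upper bound, so this matching is maximum.

Maximum matching: {(1,5), (2,4), (3,6)}
Size: 3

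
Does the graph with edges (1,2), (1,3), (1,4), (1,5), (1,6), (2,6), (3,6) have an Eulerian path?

Step 1: Find the degree of each vertex:
  deg(1) = 5
  deg(2) = 2
  deg(3) = 2
  deg(4) = 1
  deg(5) = 1
  deg(6) = 3

Step 2: Count vertices with odd degree:
  Odd-degree vertices: 1, 4, 5, 6 (4 total)

Step 3: Apply Euler's theorem:
  - Eulerian circuit exists iff graph is connected and all vertices have even degree
  - Eulerian path exists iff graph is connected and has 0 or 2 odd-degree vertices

Graph has 4 odd-degree vertices (need 0 or 2).
Neither Eulerian path nor Eulerian circuit exists.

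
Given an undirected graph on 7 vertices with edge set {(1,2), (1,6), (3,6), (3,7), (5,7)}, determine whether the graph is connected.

Step 1: Build adjacency list from edges:
  1: 2, 6
  2: 1
  3: 6, 7
  4: (none)
  5: 7
  6: 1, 3
  7: 3, 5

Step 2: Run BFS/DFS from vertex 1:
  Visited: {1, 2, 6, 3, 7, 5}
  Reached 6 of 7 vertices

Step 3: Only 6 of 7 vertices reached. Graph is disconnected.
Connected components: {1, 2, 3, 5, 6, 7}, {4}
Answer: No, the graph is not connected (2 components).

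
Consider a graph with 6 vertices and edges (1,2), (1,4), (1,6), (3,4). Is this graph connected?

Step 1: Build adjacency list from edges:
  1: 2, 4, 6
  2: 1
  3: 4
  4: 1, 3
  5: (none)
  6: 1

Step 2: Run BFS/DFS from vertex 1:
  Visited: {1, 2, 4, 6, 3}
  Reached 5 of 6 vertices

Step 3: Only 5 of 6 vertices reached. Graph is disconnected.
Connected components: {1, 2, 3, 4, 6}, {5}
Answer: No, the graph is not connected (2 components).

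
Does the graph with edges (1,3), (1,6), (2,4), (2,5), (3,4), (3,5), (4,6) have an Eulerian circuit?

Step 1: Find the degree of each vertex:
  deg(1) = 2
  deg(2) = 2
  deg(3) = 3
  deg(4) = 3
  deg(5) = 2
  deg(6) = 2

Step 2: Count vertices with odd degree:
  Odd-degree vertices: 3, 4 (2 total)

Step 3: Apply Euler's theorem:
  - Eulerian circuit exists iff graph is connected and all vertices have even degree
  - Eulerian path exists iff graph is connected and has 0 or 2 odd-degree vertices

Graph is connected with exactly 2 odd-degree vertices (3, 4).
Eulerian path exists (starting and ending at the odd-degree vertices), but no Eulerian circuit.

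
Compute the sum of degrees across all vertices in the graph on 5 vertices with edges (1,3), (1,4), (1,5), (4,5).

Step 1: Count edges incident to each vertex:
  deg(1) = 3 (neighbors: 3, 4, 5)
  deg(2) = 0 (neighbors: none)
  deg(3) = 1 (neighbors: 1)
  deg(4) = 2 (neighbors: 1, 5)
  deg(5) = 2 (neighbors: 1, 4)

Step 2: Sum all degrees:
  3 + 0 + 1 + 2 + 2 = 8

Verification: sum of degrees = 2 * |E| = 2 * 4 = 8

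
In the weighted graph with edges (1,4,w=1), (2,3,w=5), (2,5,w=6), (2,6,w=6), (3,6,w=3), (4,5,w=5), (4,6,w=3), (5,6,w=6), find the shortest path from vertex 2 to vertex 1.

Step 1: Build adjacency list with weights:
  1: 4(w=1)
  2: 3(w=5), 5(w=6), 6(w=6)
  3: 2(w=5), 6(w=3)
  4: 1(w=1), 5(w=5), 6(w=3)
  5: 2(w=6), 4(w=5), 6(w=6)
  6: 2(w=6), 3(w=3), 4(w=3), 5(w=6)

Step 2: Apply Dijkstra's algorithm from vertex 2:
  Visit vertex 2 (distance=0)
    Update dist[3] = 5
    Update dist[5] = 6
    Update dist[6] = 6
  Visit vertex 3 (distance=5)
  Visit vertex 5 (distance=6)
    Update dist[4] = 11
  Visit vertex 6 (distance=6)
    Update dist[4] = 9
  Visit vertex 4 (distance=9)
    Update dist[1] = 10
  Visit vertex 1 (distance=10)

Step 3: Shortest path: 2 -> 6 -> 4 -> 1
Total weight: 6 + 3 + 1 = 10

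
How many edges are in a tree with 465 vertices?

A tree on n vertices always has exactly n - 1 edges.
For n = 465: edges = 465 - 1 = 464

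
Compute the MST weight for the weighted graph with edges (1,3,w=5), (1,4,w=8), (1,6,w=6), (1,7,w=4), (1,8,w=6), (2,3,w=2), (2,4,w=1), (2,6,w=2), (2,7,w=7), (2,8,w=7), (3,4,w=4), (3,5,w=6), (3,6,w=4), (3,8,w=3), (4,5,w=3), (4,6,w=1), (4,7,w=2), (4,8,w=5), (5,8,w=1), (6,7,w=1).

Apply Kruskal's algorithm (sort edges by weight, add if no cycle):

Sorted edges by weight:
  (2,4) w=1
  (4,6) w=1
  (5,8) w=1
  (6,7) w=1
  (2,3) w=2
  (2,6) w=2
  (4,7) w=2
  (3,8) w=3
  (4,5) w=3
  (1,7) w=4
  (3,4) w=4
  (3,6) w=4
  (1,3) w=5
  (4,8) w=5
  (1,6) w=6
  (1,8) w=6
  (3,5) w=6
  (2,7) w=7
  (2,8) w=7
  (1,4) w=8

Add edge (2,4) w=1 -- no cycle. Running total: 1
Add edge (4,6) w=1 -- no cycle. Running total: 2
Add edge (5,8) w=1 -- no cycle. Running total: 3
Add edge (6,7) w=1 -- no cycle. Running total: 4
Add edge (2,3) w=2 -- no cycle. Running total: 6
Skip edge (2,6) w=2 -- would create cycle
Skip edge (4,7) w=2 -- would create cycle
Add edge (3,8) w=3 -- no cycle. Running total: 9
Skip edge (4,5) w=3 -- would create cycle
Add edge (1,7) w=4 -- no cycle. Running total: 13

MST edges: (2,4,w=1), (4,6,w=1), (5,8,w=1), (6,7,w=1), (2,3,w=2), (3,8,w=3), (1,7,w=4)
Total MST weight: 1 + 1 + 1 + 1 + 2 + 3 + 4 = 13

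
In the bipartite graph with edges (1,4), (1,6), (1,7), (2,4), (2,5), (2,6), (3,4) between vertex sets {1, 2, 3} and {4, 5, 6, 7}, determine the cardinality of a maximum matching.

Step 1: List the neighbors of each left vertex:
  1: 4, 6, 7
  2: 4, 5, 6
  3: 4

Step 2: Greedily match left vertices, then look for augmenting paths:
  Match 1 -- 6
  Match 2 -- 5
  Match 3 -- 4
  No augmenting path remains.

Step 3: Verify this is maximum:
  Matching size 3 = min(|L|, |R|) = min(3, 4), which is an upper bound, so this matching is maximum.

Maximum matching: {(1,6), (2,5), (3,4)}
Size: 3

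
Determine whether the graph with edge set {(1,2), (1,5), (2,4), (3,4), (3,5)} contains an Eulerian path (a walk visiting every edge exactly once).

Step 1: Find the degree of each vertex:
  deg(1) = 2
  deg(2) = 2
  deg(3) = 2
  deg(4) = 2
  deg(5) = 2

Step 2: Count vertices with odd degree:
  All vertices have even degree (0 odd-degree vertices)

Step 3: Apply Euler's theorem:
  - Eulerian circuit exists iff graph is connected and all vertices have even degree
  - Eulerian path exists iff graph is connected and has 0 or 2 odd-degree vertices

Graph is connected with 0 odd-degree vertices.
Both Eulerian circuit and Eulerian path exist.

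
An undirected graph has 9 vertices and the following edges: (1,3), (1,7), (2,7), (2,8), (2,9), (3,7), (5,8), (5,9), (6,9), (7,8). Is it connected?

Step 1: Build adjacency list from edges:
  1: 3, 7
  2: 7, 8, 9
  3: 1, 7
  4: (none)
  5: 8, 9
  6: 9
  7: 1, 2, 3, 8
  8: 2, 5, 7
  9: 2, 5, 6

Step 2: Run BFS/DFS from vertex 1:
  Visited: {1, 3, 7, 2, 8, 9, 5, 6}
  Reached 8 of 9 vertices

Step 3: Only 8 of 9 vertices reached. Graph is disconnected.
Connected components: {1, 2, 3, 5, 6, 7, 8, 9}, {4}
Answer: No, the graph is not connected (2 components).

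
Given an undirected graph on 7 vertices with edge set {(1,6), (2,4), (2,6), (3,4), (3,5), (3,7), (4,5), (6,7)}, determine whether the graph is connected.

Step 1: Build adjacency list from edges:
  1: 6
  2: 4, 6
  3: 4, 5, 7
  4: 2, 3, 5
  5: 3, 4
  6: 1, 2, 7
  7: 3, 6

Step 2: Run BFS/DFS from vertex 1:
  Visited: {1, 6, 2, 7, 4, 3, 5}
  Reached 7 of 7 vertices

Step 3: All 7 vertices reached from vertex 1, so the graph is connected.
Answer: Yes, the graph is connected.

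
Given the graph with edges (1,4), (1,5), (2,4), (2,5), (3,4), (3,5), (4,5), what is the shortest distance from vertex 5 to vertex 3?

Step 1: Build adjacency list:
  1: 4, 5
  2: 4, 5
  3: 4, 5
  4: 1, 2, 3, 5
  5: 1, 2, 3, 4

Step 2: BFS from vertex 5 to find shortest path to 3:
  vertex 1 reached at distance 1
  vertex 2 reached at distance 1
  vertex 3 reached at distance 1

Step 3: Shortest path: 5 -> 3
Path length: 1 edge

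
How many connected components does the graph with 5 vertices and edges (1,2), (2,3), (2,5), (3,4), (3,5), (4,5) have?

Step 1: Build adjacency list from edges:
  1: 2
  2: 1, 3, 5
  3: 2, 4, 5
  4: 3, 5
  5: 2, 3, 4

Step 2: Run BFS/DFS from vertex 1:
  Visited: {1, 2, 3, 5, 4}
  Reached 5 of 5 vertices

Step 3: All 5 vertices reached from vertex 1, so the graph is connected.
Number of connected components: 1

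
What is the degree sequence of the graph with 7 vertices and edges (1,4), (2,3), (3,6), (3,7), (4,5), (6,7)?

Step 1: Count edges incident to each vertex:
  deg(1) = 1 (neighbors: 4)
  deg(2) = 1 (neighbors: 3)
  deg(3) = 3 (neighbors: 2, 6, 7)
  deg(4) = 2 (neighbors: 1, 5)
  deg(5) = 1 (neighbors: 4)
  deg(6) = 2 (neighbors: 3, 7)
  deg(7) = 2 (neighbors: 3, 6)

Step 2: Sort degrees in non-increasing order:
  Degrees: [1, 1, 3, 2, 1, 2, 2] -> sorted: [3, 2, 2, 2, 1, 1, 1]

Degree sequence: [3, 2, 2, 2, 1, 1, 1]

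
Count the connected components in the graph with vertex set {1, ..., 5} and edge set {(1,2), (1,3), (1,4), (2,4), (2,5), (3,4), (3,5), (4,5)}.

Step 1: Build adjacency list from edges:
  1: 2, 3, 4
  2: 1, 4, 5
  3: 1, 4, 5
  4: 1, 2, 3, 5
  5: 2, 3, 4

Step 2: Run BFS/DFS from vertex 1:
  Visited: {1, 2, 3, 4, 5}
  Reached 5 of 5 vertices

Step 3: All 5 vertices reached from vertex 1, so the graph is connected.
Number of connected components: 1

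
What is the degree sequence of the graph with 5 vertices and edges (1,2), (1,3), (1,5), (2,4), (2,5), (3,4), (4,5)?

Step 1: Count edges incident to each vertex:
  deg(1) = 3 (neighbors: 2, 3, 5)
  deg(2) = 3 (neighbors: 1, 4, 5)
  deg(3) = 2 (neighbors: 1, 4)
  deg(4) = 3 (neighbors: 2, 3, 5)
  deg(5) = 3 (neighbors: 1, 2, 4)

Step 2: Sort degrees in non-increasing order:
  Degrees: [3, 3, 2, 3, 3] -> sorted: [3, 3, 3, 3, 2]

Degree sequence: [3, 3, 3, 3, 2]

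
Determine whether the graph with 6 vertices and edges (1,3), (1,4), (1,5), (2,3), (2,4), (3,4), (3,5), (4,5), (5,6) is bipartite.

Step 1: Attempt 2-coloring using BFS:
  Start at vertex 1, assign color 0
  Color vertex 3 with color 1 (neighbor of 1)
  Color vertex 4 with color 1 (neighbor of 1)
  Color vertex 5 with color 1 (neighbor of 1)
  Color vertex 2 with color 0 (neighbor of 3)

Step 2: Conflict found! Vertices 3 and 4 are adjacent but have the same color.
This means the graph contains an odd cycle.

The graph is NOT bipartite.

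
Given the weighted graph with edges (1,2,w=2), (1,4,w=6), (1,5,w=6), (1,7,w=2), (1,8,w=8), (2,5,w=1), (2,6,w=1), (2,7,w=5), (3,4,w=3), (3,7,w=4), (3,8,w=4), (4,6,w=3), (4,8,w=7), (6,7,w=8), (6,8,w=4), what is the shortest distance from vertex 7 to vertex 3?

Step 1: Build adjacency list with weights:
  1: 2(w=2), 4(w=6), 5(w=6), 7(w=2), 8(w=8)
  2: 1(w=2), 5(w=1), 6(w=1), 7(w=5)
  3: 4(w=3), 7(w=4), 8(w=4)
  4: 1(w=6), 3(w=3), 6(w=3), 8(w=7)
  5: 1(w=6), 2(w=1)
  6: 2(w=1), 4(w=3), 7(w=8), 8(w=4)
  7: 1(w=2), 2(w=5), 3(w=4), 6(w=8)
  8: 1(w=8), 3(w=4), 4(w=7), 6(w=4)

Step 2: Apply Dijkstra's algorithm from vertex 7:
  Visit vertex 7 (distance=0)
    Update dist[1] = 2
    Update dist[2] = 5
    Update dist[3] = 4
    Update dist[6] = 8
  Visit vertex 1 (distance=2)
    Update dist[2] = 4
    Update dist[4] = 8
    Update dist[5] = 8
    Update dist[8] = 10
  Visit vertex 2 (distance=4)
    Update dist[5] = 5
    Update dist[6] = 5
  Visit vertex 3 (distance=4)
    Update dist[4] = 7
    Update dist[8] = 8

Step 3: Shortest path: 7 -> 3
Total weight: 4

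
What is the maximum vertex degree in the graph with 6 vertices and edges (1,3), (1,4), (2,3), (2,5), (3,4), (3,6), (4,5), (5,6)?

Step 1: Count edges incident to each vertex:
  deg(1) = 2 (neighbors: 3, 4)
  deg(2) = 2 (neighbors: 3, 5)
  deg(3) = 4 (neighbors: 1, 2, 4, 6)
  deg(4) = 3 (neighbors: 1, 3, 5)
  deg(5) = 3 (neighbors: 2, 4, 6)
  deg(6) = 2 (neighbors: 3, 5)

Step 2: Find maximum:
  max(2, 2, 4, 3, 3, 2) = 4 (vertex 3)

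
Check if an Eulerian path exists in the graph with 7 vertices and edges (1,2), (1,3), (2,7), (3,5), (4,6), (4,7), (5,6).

Step 1: Find the degree of each vertex:
  deg(1) = 2
  deg(2) = 2
  deg(3) = 2
  deg(4) = 2
  deg(5) = 2
  deg(6) = 2
  deg(7) = 2

Step 2: Count vertices with odd degree:
  All vertices have even degree (0 odd-degree vertices)

Step 3: Apply Euler's theorem:
  - Eulerian circuit exists iff graph is connected and all vertices have even degree
  - Eulerian path exists iff graph is connected and has 0 or 2 odd-degree vertices

Graph is connected with 0 odd-degree vertices.
Both Eulerian circuit and Eulerian path exist.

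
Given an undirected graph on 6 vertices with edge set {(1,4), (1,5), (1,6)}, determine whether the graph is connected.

Step 1: Build adjacency list from edges:
  1: 4, 5, 6
  2: (none)
  3: (none)
  4: 1
  5: 1
  6: 1

Step 2: Run BFS/DFS from vertex 1:
  Visited: {1, 4, 5, 6}
  Reached 4 of 6 vertices

Step 3: Only 4 of 6 vertices reached. Graph is disconnected.
Connected components: {1, 4, 5, 6}, {2}, {3}
Answer: No, the graph is not connected (3 components).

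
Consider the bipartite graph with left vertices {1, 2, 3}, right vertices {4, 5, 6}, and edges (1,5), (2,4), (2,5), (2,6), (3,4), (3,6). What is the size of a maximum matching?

Step 1: List the neighbors of each left vertex:
  1: 5
  2: 4, 5, 6
  3: 4, 6

Step 2: Greedily match left vertices, then look for augmenting paths:
  Match 1 -- 5
  Match 2 -- 4
  Match 3 -- 6
  No augmenting path remains.

Step 3: Verify this is maximum:
  Matching size 3 = min(|L|, |R|) = min(3, 3), which is an upper bound, so this matching is maximum.

Maximum matching: {(1,5), (2,4), (3,6)}
Size: 3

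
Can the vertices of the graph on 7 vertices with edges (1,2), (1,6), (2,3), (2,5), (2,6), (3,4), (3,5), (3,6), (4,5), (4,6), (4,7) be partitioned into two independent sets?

Step 1: Attempt 2-coloring using BFS:
  Start at vertex 1, assign color 0
  Color vertex 2 with color 1 (neighbor of 1)
  Color vertex 6 with color 1 (neighbor of 1)
  Color vertex 3 with color 0 (neighbor of 2)
  Color vertex 5 with color 0 (neighbor of 2)

Step 2: Conflict found! Vertices 2 and 6 are adjacent but have the same color.
This means the graph contains an odd cycle.

The graph is NOT bipartite.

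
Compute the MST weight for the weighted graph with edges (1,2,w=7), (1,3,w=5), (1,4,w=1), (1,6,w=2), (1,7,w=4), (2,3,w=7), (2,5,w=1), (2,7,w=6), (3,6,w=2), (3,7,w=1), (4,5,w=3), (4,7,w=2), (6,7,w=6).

Apply Kruskal's algorithm (sort edges by weight, add if no cycle):

Sorted edges by weight:
  (1,4) w=1
  (2,5) w=1
  (3,7) w=1
  (1,6) w=2
  (3,6) w=2
  (4,7) w=2
  (4,5) w=3
  (1,7) w=4
  (1,3) w=5
  (2,7) w=6
  (6,7) w=6
  (1,2) w=7
  (2,3) w=7

Add edge (1,4) w=1 -- no cycle. Running total: 1
Add edge (2,5) w=1 -- no cycle. Running total: 2
Add edge (3,7) w=1 -- no cycle. Running total: 3
Add edge (1,6) w=2 -- no cycle. Running total: 5
Add edge (3,6) w=2 -- no cycle. Running total: 7
Skip edge (4,7) w=2 -- would create cycle
Add edge (4,5) w=3 -- no cycle. Running total: 10

MST edges: (1,4,w=1), (2,5,w=1), (3,7,w=1), (1,6,w=2), (3,6,w=2), (4,5,w=3)
Total MST weight: 1 + 1 + 1 + 2 + 2 + 3 = 10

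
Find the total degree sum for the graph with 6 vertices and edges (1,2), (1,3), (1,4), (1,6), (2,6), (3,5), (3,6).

Step 1: Count edges incident to each vertex:
  deg(1) = 4 (neighbors: 2, 3, 4, 6)
  deg(2) = 2 (neighbors: 1, 6)
  deg(3) = 3 (neighbors: 1, 5, 6)
  deg(4) = 1 (neighbors: 1)
  deg(5) = 1 (neighbors: 3)
  deg(6) = 3 (neighbors: 1, 2, 3)

Step 2: Sum all degrees:
  4 + 2 + 3 + 1 + 1 + 3 = 14

Verification: sum of degrees = 2 * |E| = 2 * 7 = 14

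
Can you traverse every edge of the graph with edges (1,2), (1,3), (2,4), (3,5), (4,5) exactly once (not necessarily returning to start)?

Step 1: Find the degree of each vertex:
  deg(1) = 2
  deg(2) = 2
  deg(3) = 2
  deg(4) = 2
  deg(5) = 2

Step 2: Count vertices with odd degree:
  All vertices have even degree (0 odd-degree vertices)

Step 3: Apply Euler's theorem:
  - Eulerian circuit exists iff graph is connected and all vertices have even degree
  - Eulerian path exists iff graph is connected and has 0 or 2 odd-degree vertices

Graph is connected with 0 odd-degree vertices.
Both Eulerian circuit and Eulerian path exist.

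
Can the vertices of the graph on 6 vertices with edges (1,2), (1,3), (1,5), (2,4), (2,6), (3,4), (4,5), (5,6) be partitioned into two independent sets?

Step 1: Attempt 2-coloring using BFS:
  Start at vertex 1, assign color 0
  Color vertex 2 with color 1 (neighbor of 1)
  Color vertex 3 with color 1 (neighbor of 1)
  Color vertex 5 with color 1 (neighbor of 1)
  Color vertex 4 with color 0 (neighbor of 2)
  Color vertex 6 with color 0 (neighbor of 2)

Step 2: 2-coloring succeeded. No conflicts found.
  Set A (color 0): {1, 4, 6}
  Set B (color 1): {2, 3, 5}

The graph is bipartite with partition {1, 4, 6}, {2, 3, 5}.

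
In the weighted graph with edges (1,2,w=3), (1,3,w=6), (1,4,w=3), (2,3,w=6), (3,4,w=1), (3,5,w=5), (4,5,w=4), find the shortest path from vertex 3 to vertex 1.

Step 1: Build adjacency list with weights:
  1: 2(w=3), 3(w=6), 4(w=3)
  2: 1(w=3), 3(w=6)
  3: 1(w=6), 2(w=6), 4(w=1), 5(w=5)
  4: 1(w=3), 3(w=1), 5(w=4)
  5: 3(w=5), 4(w=4)

Step 2: Apply Dijkstra's algorithm from vertex 3:
  Visit vertex 3 (distance=0)
    Update dist[1] = 6
    Update dist[2] = 6
    Update dist[4] = 1
    Update dist[5] = 5
  Visit vertex 4 (distance=1)
    Update dist[1] = 4
  Visit vertex 1 (distance=4)

Step 3: Shortest path: 3 -> 4 -> 1
Total weight: 1 + 3 = 4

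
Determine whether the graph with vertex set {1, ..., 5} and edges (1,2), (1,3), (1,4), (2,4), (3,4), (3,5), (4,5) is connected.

Step 1: Build adjacency list from edges:
  1: 2, 3, 4
  2: 1, 4
  3: 1, 4, 5
  4: 1, 2, 3, 5
  5: 3, 4

Step 2: Run BFS/DFS from vertex 1:
  Visited: {1, 2, 3, 4, 5}
  Reached 5 of 5 vertices

Step 3: All 5 vertices reached from vertex 1, so the graph is connected.
Answer: Yes, the graph is connected.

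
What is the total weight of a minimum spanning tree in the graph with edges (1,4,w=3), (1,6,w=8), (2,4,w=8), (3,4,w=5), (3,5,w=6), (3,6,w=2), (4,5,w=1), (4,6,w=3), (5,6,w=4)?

Apply Kruskal's algorithm (sort edges by weight, add if no cycle):

Sorted edges by weight:
  (4,5) w=1
  (3,6) w=2
  (1,4) w=3
  (4,6) w=3
  (5,6) w=4
  (3,4) w=5
  (3,5) w=6
  (1,6) w=8
  (2,4) w=8

Add edge (4,5) w=1 -- no cycle. Running total: 1
Add edge (3,6) w=2 -- no cycle. Running total: 3
Add edge (1,4) w=3 -- no cycle. Running total: 6
Add edge (4,6) w=3 -- no cycle. Running total: 9
Skip edge (5,6) w=4 -- would create cycle
Skip edge (3,4) w=5 -- would create cycle
Skip edge (3,5) w=6 -- would create cycle
Skip edge (1,6) w=8 -- would create cycle
Add edge (2,4) w=8 -- no cycle. Running total: 17

MST edges: (4,5,w=1), (3,6,w=2), (1,4,w=3), (4,6,w=3), (2,4,w=8)
Total MST weight: 1 + 2 + 3 + 3 + 8 = 17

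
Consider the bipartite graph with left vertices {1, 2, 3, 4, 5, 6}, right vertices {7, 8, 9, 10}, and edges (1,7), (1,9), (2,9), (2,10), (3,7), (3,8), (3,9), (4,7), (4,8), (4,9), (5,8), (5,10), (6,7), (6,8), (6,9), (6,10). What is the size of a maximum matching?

Step 1: List the neighbors of each left vertex:
  1: 7, 9
  2: 9, 10
  3: 7, 8, 9
  4: 7, 8, 9
  5: 8, 10
  6: 7, 8, 9, 10

Step 2: Greedily match left vertices, then look for augmenting paths:
  Match 1 -- 7
  Match 2 -- 9
  Match 3 -- 8
  Match 5 -- 10
  No augmenting path remains.

Step 3: Verify this is maximum:
  Matching size 4 = min(|L|, |R|) = min(6, 4), which is an upper bound, so this matching is maximum.

Maximum matching: {(1,7), (2,9), (3,8), (5,10)}
Size: 4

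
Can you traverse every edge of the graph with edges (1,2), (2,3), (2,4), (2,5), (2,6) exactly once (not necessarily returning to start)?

Step 1: Find the degree of each vertex:
  deg(1) = 1
  deg(2) = 5
  deg(3) = 1
  deg(4) = 1
  deg(5) = 1
  deg(6) = 1

Step 2: Count vertices with odd degree:
  Odd-degree vertices: 1, 2, 3, 4, 5, 6 (6 total)

Step 3: Apply Euler's theorem:
  - Eulerian circuit exists iff graph is connected and all vertices have even degree
  - Eulerian path exists iff graph is connected and has 0 or 2 odd-degree vertices

Graph has 6 odd-degree vertices (need 0 or 2).
Neither Eulerian path nor Eulerian circuit exists.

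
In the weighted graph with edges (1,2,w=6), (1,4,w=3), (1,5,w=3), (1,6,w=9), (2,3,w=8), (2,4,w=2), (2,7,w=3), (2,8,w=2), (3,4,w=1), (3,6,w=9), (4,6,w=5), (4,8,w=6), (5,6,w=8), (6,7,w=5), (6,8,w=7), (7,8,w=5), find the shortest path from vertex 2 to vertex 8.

Step 1: Build adjacency list with weights:
  1: 2(w=6), 4(w=3), 5(w=3), 6(w=9)
  2: 1(w=6), 3(w=8), 4(w=2), 7(w=3), 8(w=2)
  3: 2(w=8), 4(w=1), 6(w=9)
  4: 1(w=3), 2(w=2), 3(w=1), 6(w=5), 8(w=6)
  5: 1(w=3), 6(w=8)
  6: 1(w=9), 3(w=9), 4(w=5), 5(w=8), 7(w=5), 8(w=7)
  7: 2(w=3), 6(w=5), 8(w=5)
  8: 2(w=2), 4(w=6), 6(w=7), 7(w=5)

Step 2: Apply Dijkstra's algorithm from vertex 2:
  Visit vertex 2 (distance=0)
    Update dist[1] = 6
    Update dist[3] = 8
    Update dist[4] = 2
    Update dist[7] = 3
    Update dist[8] = 2
  Visit vertex 4 (distance=2)
    Update dist[1] = 5
    Update dist[3] = 3
    Update dist[6] = 7
  Visit vertex 8 (distance=2)

Step 3: Shortest path: 2 -> 8
Total weight: 2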